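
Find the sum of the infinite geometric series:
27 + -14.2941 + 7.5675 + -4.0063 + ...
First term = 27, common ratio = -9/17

For |r| < 1, S = a / (1 - r)
S = 27 / (1 - (-9/17))
S = 27 / (26/17)
S = 459/26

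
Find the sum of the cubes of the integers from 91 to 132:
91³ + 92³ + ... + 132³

Use ∑_{k=1}^{n} k³ = [n(n+1)/2]², then subtract the first 90 terms.
∑_{k=1}^{132} k³ = [132×133/2]² = 8778² = 77053284
∑_{k=1}^{90} k³ = [90×91/2]² = 4095² = 16769025
∑_{k=91}^{132} k³ = 77053284 - 16769025 = 60284259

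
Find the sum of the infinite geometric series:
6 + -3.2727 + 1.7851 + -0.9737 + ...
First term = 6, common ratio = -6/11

For |r| < 1, S = a / (1 - r)
S = 6 / (1 - (-6/11))
S = 6 / (17/11)
S = 66/17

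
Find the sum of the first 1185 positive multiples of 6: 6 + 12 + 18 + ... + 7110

Factor out 6: = 6(1 + 2 + ... + 1185) = 6 × n(n+1)/2
= 6 × 1185×1186/2
= 6 × 702705
= 4216230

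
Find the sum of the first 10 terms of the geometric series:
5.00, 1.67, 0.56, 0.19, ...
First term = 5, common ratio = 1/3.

Sₙ = a(1 - rⁿ) / (1 - r)
S_10 = 5(1 - (1/3)^10) / (1 - (1/3))
S_10 = 5(1 - (1/59049)) / (2/3)
S_10 = 147620/19683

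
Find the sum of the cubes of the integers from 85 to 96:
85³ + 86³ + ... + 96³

Use ∑_{k=1}^{n} k³ = [n(n+1)/2]², then subtract the first 84 terms.
∑_{k=1}^{96} k³ = [96×97/2]² = 4656² = 21678336
∑_{k=1}^{84} k³ = [84×85/2]² = 3570² = 12744900
∑_{k=85}^{96} k³ = 21678336 - 12744900 = 8933436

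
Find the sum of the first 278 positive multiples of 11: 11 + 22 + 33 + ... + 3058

Factor out 11: = 11(1 + 2 + ... + 278) = 11 × n(n+1)/2
= 11 × 278×279/2
= 11 × 38781
= 426591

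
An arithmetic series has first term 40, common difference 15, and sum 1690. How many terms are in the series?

Using S = n/2 × [2a + (n-1)d]
1690 = n/2 × [2(40) + (n-1)(15)]
1690 = n/2 × [80 + 15n - 15]
3380 = n × [65 + 15n]
15n² + (65)n - 3380 = 0
Discriminant: Δ = (65)² - 4(15)(-3380) = 4225 + 202800 = 207025
√Δ = 455
n = [-(65) + √Δ] / (2·15) = (-65 + 455) / 30 = 390 / 30 = 13
(The negative root is discarded since n must be a positive integer.)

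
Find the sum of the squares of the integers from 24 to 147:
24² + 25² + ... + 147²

Use ∑_{k=1}^{n} k² = n(n+1)(2n+1)/6, then subtract the first 23 terms.
∑_{k=1}^{147} k² = 147×148×295/6 = 1069670
∑_{k=1}^{23} k² = 23×24×47/6 = 4324
∑_{k=24}^{147} k² = 1069670 - 4324 = 1065346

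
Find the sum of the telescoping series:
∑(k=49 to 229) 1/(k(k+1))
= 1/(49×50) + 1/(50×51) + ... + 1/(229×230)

Partial fractions: 1/(k(k+1)) = 1/k - 1/(k+1)
The series telescopes:
= (1/49 - 1/50) + (1/50 - 1/51) + ... + (1/229 - 1/230)
= 1/49 - 1/230
= 181/11270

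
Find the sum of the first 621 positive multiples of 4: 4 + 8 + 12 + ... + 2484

Factor out 4: = 4(1 + 2 + ... + 621) = 4 × n(n+1)/2
= 4 × 621×622/2
= 4 × 193131
= 772524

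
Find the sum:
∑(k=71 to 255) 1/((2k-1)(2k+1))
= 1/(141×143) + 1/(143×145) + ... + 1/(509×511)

Partial fractions: 1/((2k-1)(2k+1)) = (1/2)[1/(2k-1) - 1/(2k+1)]
The series telescopes:
= (1/2)[1/141 - 1/511]
= 185/72051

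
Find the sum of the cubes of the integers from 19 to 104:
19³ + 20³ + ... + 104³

Use ∑_{k=1}^{n} k³ = [n(n+1)/2]², then subtract the first 18 terms.
∑_{k=1}^{104} k³ = [104×105/2]² = 5460² = 29811600
∑_{k=1}^{18} k³ = [18×19/2]² = 171² = 29241
∑_{k=19}^{104} k³ = 29811600 - 29241 = 29782359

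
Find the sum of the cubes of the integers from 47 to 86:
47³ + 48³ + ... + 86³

Use ∑_{k=1}^{n} k³ = [n(n+1)/2]², then subtract the first 46 terms.
∑_{k=1}^{86} k³ = [86×87/2]² = 3741² = 13995081
∑_{k=1}^{46} k³ = [46×47/2]² = 1081² = 1168561
∑_{k=47}^{86} k³ = 13995081 - 1168561 = 12826520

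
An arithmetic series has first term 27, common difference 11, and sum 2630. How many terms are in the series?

Using S = n/2 × [2a + (n-1)d]
2630 = n/2 × [2(27) + (n-1)(11)]
2630 = n/2 × [54 + 11n - 11]
5260 = n × [43 + 11n]
11n² + (43)n - 5260 = 0
Discriminant: Δ = (43)² - 4(11)(-5260) = 1849 + 231440 = 233289
√Δ = 483
n = [-(43) + √Δ] / (2·11) = (-43 + 483) / 22 = 440 / 22 = 20
(The negative root is discarded since n must be a positive integer.)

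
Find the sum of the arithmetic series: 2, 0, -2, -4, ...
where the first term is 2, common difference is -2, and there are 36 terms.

Sₙ = n/2 × (first + last)
Last term = a + (n-1)d = 2 + (36-1)×(-2) = -68
S_36 = 36/2 × (2 + (-68))
S_36 = 36/2 × (-66) = -1188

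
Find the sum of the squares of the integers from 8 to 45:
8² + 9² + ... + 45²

Use ∑_{k=1}^{n} k² = n(n+1)(2n+1)/6, then subtract the first 7 terms.
∑_{k=1}^{45} k² = 45×46×91/6 = 31395
∑_{k=1}^{7} k² = 7×8×15/6 = 140
∑_{k=8}^{45} k² = 31395 - 140 = 31255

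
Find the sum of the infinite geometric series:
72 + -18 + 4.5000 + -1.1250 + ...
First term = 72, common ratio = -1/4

For |r| < 1, S = a / (1 - r)
S = 72 / (1 - (-1/4))
S = 72 / (5/4)
S = 288/5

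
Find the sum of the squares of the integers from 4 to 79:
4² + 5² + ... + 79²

Use ∑_{k=1}^{n} k² = n(n+1)(2n+1)/6, then subtract the first 3 terms.
∑_{k=1}^{79} k² = 79×80×159/6 = 167480
∑_{k=1}^{3} k² = 3×4×7/6 = 14
∑_{k=4}^{79} k² = 167480 - 14 = 167466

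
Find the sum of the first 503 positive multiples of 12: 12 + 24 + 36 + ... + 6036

Factor out 12: = 12(1 + 2 + ... + 503) = 12 × n(n+1)/2
= 12 × 503×504/2
= 12 × 126756
= 1521072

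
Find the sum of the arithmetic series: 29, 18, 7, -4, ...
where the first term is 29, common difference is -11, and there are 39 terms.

Sₙ = n/2 × (first + last)
Last term = a + (n-1)d = 29 + (39-1)×(-11) = -389
S_39 = 39/2 × (29 + (-389))
S_39 = 39/2 × (-360) = -7020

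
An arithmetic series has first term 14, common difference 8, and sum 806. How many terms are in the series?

Using S = n/2 × [2a + (n-1)d]
806 = n/2 × [2(14) + (n-1)(8)]
806 = n/2 × [28 + 8n - 8]
1612 = n × [20 + 8n]
8n² + (20)n - 1612 = 0
Discriminant: Δ = (20)² - 4(8)(-1612) = 400 + 51584 = 51984
√Δ = 228
n = [-(20) + √Δ] / (2·8) = (-20 + 228) / 16 = 208 / 16 = 13
(The negative root is discarded since n must be a positive integer.)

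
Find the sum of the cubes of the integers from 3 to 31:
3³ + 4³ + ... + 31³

Use ∑_{k=1}^{n} k³ = [n(n+1)/2]², then subtract the first 2 terms.
∑_{k=1}^{31} k³ = [31×32/2]² = 496² = 246016
∑_{k=1}^{2} k³ = [2×3/2]² = 3² = 9
∑_{k=3}^{31} k³ = 246016 - 9 = 246007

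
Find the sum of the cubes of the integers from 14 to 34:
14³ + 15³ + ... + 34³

Use ∑_{k=1}^{n} k³ = [n(n+1)/2]², then subtract the first 13 terms.
∑_{k=1}^{34} k³ = [34×35/2]² = 595² = 354025
∑_{k=1}^{13} k³ = [13×14/2]² = 91² = 8281
∑_{k=14}^{34} k³ = 354025 - 8281 = 345744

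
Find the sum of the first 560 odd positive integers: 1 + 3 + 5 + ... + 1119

Sum of first n odd numbers = n²
= 560²
= 313600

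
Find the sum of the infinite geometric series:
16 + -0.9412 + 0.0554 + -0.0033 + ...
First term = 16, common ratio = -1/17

For |r| < 1, S = a / (1 - r)
S = 16 / (1 - (-1/17))
S = 16 / (18/17)
S = 136/9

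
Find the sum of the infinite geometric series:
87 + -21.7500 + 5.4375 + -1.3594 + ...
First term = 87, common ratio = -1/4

For |r| < 1, S = a / (1 - r)
S = 87 / (1 - (-1/4))
S = 87 / (5/4)
S = 348/5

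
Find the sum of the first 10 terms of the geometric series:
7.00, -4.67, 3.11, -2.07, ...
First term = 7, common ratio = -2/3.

Sₙ = a(1 - rⁿ) / (1 - r)
S_10 = 7(1 - (-2/3)^10) / (1 - (-2/3))
S_10 = 7(1 - (1024/59049)) / (5/3)
S_10 = 81235/19683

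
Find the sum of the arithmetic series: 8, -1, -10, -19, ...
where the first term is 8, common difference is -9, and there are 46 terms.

Sₙ = n/2 × (first + last)
Last term = a + (n-1)d = 8 + (46-1)×(-9) = -397
S_46 = 46/2 × (8 + (-397))
S_46 = 46/2 × (-389) = -8947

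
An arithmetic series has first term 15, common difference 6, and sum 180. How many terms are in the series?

Using S = n/2 × [2a + (n-1)d]
180 = n/2 × [2(15) + (n-1)(6)]
180 = n/2 × [30 + 6n - 6]
360 = n × [24 + 6n]
6n² + (24)n - 360 = 0
Discriminant: Δ = (24)² - 4(6)(-360) = 576 + 8640 = 9216
√Δ = 96
n = [-(24) + √Δ] / (2·6) = (-24 + 96) / 12 = 72 / 12 = 6
(The negative root is discarded since n must be a positive integer.)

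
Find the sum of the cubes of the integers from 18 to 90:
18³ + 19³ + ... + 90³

Use ∑_{k=1}^{n} k³ = [n(n+1)/2]², then subtract the first 17 terms.
∑_{k=1}^{90} k³ = [90×91/2]² = 4095² = 16769025
∑_{k=1}^{17} k³ = [17×18/2]² = 153² = 23409
∑_{k=18}^{90} k³ = 16769025 - 23409 = 16745616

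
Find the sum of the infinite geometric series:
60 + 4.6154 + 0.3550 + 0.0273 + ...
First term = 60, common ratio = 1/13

For |r| < 1, S = a / (1 - r)
S = 60 / (1 - (1/13))
S = 60 / (12/13)
S = 65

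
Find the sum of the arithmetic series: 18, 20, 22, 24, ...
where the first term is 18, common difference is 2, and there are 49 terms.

Sₙ = n/2 × (first + last)
Last term = a + (n-1)d = 18 + (49-1)×2 = 114
S_49 = 49/2 × (18 + 114)
S_49 = 49/2 × 132 = 3234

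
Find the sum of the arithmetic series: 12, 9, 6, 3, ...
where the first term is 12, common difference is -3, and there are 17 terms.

Sₙ = n/2 × (first + last)
Last term = a + (n-1)d = 12 + (17-1)×(-3) = -36
S_17 = 17/2 × (12 + (-36))
S_17 = 17/2 × (-24) = -204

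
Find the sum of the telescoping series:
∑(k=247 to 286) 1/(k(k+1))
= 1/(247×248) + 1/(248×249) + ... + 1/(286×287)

Partial fractions: 1/(k(k+1)) = 1/k - 1/(k+1)
The series telescopes:
= (1/247 - 1/248) + (1/248 - 1/249) + ... + (1/286 - 1/287)
= 1/247 - 1/287
= 40/70889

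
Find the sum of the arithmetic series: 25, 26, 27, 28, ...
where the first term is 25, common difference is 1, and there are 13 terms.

Sₙ = n/2 × (first + last)
Last term = a + (n-1)d = 25 + (13-1)×1 = 37
S_13 = 13/2 × (25 + 37)
S_13 = 13/2 × 62 = 403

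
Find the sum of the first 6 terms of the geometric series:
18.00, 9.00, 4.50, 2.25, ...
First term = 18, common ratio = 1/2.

Sₙ = a(1 - rⁿ) / (1 - r)
S_6 = 18(1 - (1/2)^6) / (1 - (1/2))
S_6 = 18(1 - (1/64)) / (1/2)
S_6 = 567/16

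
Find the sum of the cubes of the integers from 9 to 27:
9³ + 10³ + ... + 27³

Use ∑_{k=1}^{n} k³ = [n(n+1)/2]², then subtract the first 8 terms.
∑_{k=1}^{27} k³ = [27×28/2]² = 378² = 142884
∑_{k=1}^{8} k³ = [8×9/2]² = 36² = 1296
∑_{k=9}^{27} k³ = 142884 - 1296 = 141588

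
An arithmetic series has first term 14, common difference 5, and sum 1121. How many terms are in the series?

Using S = n/2 × [2a + (n-1)d]
1121 = n/2 × [2(14) + (n-1)(5)]
1121 = n/2 × [28 + 5n - 5]
2242 = n × [23 + 5n]
5n² + (23)n - 2242 = 0
Discriminant: Δ = (23)² - 4(5)(-2242) = 529 + 44840 = 45369
√Δ = 213
n = [-(23) + √Δ] / (2·5) = (-23 + 213) / 10 = 190 / 10 = 19
(The negative root is discarded since n must be a positive integer.)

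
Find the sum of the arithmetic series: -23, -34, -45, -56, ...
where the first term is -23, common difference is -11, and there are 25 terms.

Sₙ = n/2 × (first + last)
Last term = a + (n-1)d = -23 + (25-1)×(-11) = -287
S_25 = 25/2 × (-23 + (-287))
S_25 = 25/2 × (-310) = -3875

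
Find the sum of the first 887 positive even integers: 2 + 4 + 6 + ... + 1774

Sum of first n even numbers = n(n+1)
= 887×888
= 787656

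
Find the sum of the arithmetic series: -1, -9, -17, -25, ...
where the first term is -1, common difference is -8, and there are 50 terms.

Sₙ = n/2 × (first + last)
Last term = a + (n-1)d = -1 + (50-1)×(-8) = -393
S_50 = 50/2 × (-1 + (-393))
S_50 = 50/2 × (-394) = -9850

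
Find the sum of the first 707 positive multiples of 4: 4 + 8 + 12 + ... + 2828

Factor out 4: = 4(1 + 2 + ... + 707) = 4 × n(n+1)/2
= 4 × 707×708/2
= 4 × 250278
= 1001112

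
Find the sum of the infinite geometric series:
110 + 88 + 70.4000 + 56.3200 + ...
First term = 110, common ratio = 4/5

For |r| < 1, S = a / (1 - r)
S = 110 / (1 - (4/5))
S = 110 / (1/5)
S = 550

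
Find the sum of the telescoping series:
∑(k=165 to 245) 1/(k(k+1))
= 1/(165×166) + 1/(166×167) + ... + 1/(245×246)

Partial fractions: 1/(k(k+1)) = 1/k - 1/(k+1)
The series telescopes:
= (1/165 - 1/166) + (1/166 - 1/167) + ... + (1/245 - 1/246)
= 1/165 - 1/246
= 9/4510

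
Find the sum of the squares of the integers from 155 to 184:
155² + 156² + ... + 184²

Use ∑_{k=1}^{n} k² = n(n+1)(2n+1)/6, then subtract the first 154 terms.
∑_{k=1}^{184} k² = 184×185×369/6 = 2093460
∑_{k=1}^{154} k² = 154×155×309/6 = 1229305
∑_{k=155}^{184} k² = 2093460 - 1229305 = 864155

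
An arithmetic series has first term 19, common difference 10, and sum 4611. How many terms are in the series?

Using S = n/2 × [2a + (n-1)d]
4611 = n/2 × [2(19) + (n-1)(10)]
4611 = n/2 × [38 + 10n - 10]
9222 = n × [28 + 10n]
10n² + (28)n - 9222 = 0
Discriminant: Δ = (28)² - 4(10)(-9222) = 784 + 368880 = 369664
√Δ = 608
n = [-(28) + √Δ] / (2·10) = (-28 + 608) / 20 = 580 / 20 = 29
(The negative root is discarded since n must be a positive integer.)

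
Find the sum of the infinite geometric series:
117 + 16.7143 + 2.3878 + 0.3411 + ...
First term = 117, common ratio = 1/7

For |r| < 1, S = a / (1 - r)
S = 117 / (1 - (1/7))
S = 117 / (6/7)
S = 273/2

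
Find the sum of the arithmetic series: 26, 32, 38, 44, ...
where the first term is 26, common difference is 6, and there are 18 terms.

Sₙ = n/2 × (first + last)
Last term = a + (n-1)d = 26 + (18-1)×6 = 128
S_18 = 18/2 × (26 + 128)
S_18 = 18/2 × 154 = 1386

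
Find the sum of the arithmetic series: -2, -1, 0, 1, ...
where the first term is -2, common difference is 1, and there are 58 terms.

Sₙ = n/2 × (first + last)
Last term = a + (n-1)d = -2 + (58-1)×1 = 55
S_58 = 58/2 × (-2 + 55)
S_58 = 58/2 × 53 = 1537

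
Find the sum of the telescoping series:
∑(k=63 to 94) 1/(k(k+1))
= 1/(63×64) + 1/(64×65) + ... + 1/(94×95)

Partial fractions: 1/(k(k+1)) = 1/k - 1/(k+1)
The series telescopes:
= (1/63 - 1/64) + (1/64 - 1/65) + ... + (1/94 - 1/95)
= 1/63 - 1/95
= 32/5985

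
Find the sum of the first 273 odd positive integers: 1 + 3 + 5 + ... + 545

Sum of first n odd numbers = n²
= 273²
= 74529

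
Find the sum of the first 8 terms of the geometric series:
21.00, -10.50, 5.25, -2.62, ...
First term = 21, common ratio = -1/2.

Sₙ = a(1 - rⁿ) / (1 - r)
S_8 = 21(1 - (-1/2)^8) / (1 - (-1/2))
S_8 = 21(1 - (1/256)) / (3/2)
S_8 = 1785/128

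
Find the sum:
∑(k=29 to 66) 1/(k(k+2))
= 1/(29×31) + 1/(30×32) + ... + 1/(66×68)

Partial fractions: 1/(k(k+2)) = (1/2)[1/k - 1/(k+2)]
Telescoping leaves the first two and last two terms:
= (1/2)[1/29 + 1/30 - 1/67 - 1/68]
= 75677/3963720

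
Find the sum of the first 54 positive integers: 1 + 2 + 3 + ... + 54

Formula: ∑k = n(n+1)/2
= 54×55/2
= 2970/2
= 1485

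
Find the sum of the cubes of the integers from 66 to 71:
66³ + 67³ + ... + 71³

Use ∑_{k=1}^{n} k³ = [n(n+1)/2]², then subtract the first 65 terms.
∑_{k=1}^{71} k³ = [71×72/2]² = 2556² = 6533136
∑_{k=1}^{65} k³ = [65×66/2]² = 2145² = 4601025
∑_{k=66}^{71} k³ = 6533136 - 4601025 = 1932111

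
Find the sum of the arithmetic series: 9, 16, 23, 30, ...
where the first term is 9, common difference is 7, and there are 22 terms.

Sₙ = n/2 × (first + last)
Last term = a + (n-1)d = 9 + (22-1)×7 = 156
S_22 = 22/2 × (9 + 156)
S_22 = 22/2 × 165 = 1815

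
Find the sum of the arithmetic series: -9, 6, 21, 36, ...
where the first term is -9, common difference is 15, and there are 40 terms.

Sₙ = n/2 × (first + last)
Last term = a + (n-1)d = -9 + (40-1)×15 = 576
S_40 = 40/2 × (-9 + 576)
S_40 = 40/2 × 567 = 11340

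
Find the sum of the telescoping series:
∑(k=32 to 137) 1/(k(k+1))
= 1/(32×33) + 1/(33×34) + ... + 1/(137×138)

Partial fractions: 1/(k(k+1)) = 1/k - 1/(k+1)
The series telescopes:
= (1/32 - 1/33) + (1/33 - 1/34) + ... + (1/137 - 1/138)
= 1/32 - 1/138
= 53/2208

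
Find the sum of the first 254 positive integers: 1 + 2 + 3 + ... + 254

Formula: ∑k = n(n+1)/2
= 254×255/2
= 64770/2
= 32385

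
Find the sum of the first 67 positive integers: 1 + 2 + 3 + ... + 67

Formula: ∑k = n(n+1)/2
= 67×68/2
= 4556/2
= 2278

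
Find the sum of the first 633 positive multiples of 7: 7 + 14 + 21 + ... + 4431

Factor out 7: = 7(1 + 2 + ... + 633) = 7 × n(n+1)/2
= 7 × 633×634/2
= 7 × 200661
= 1404627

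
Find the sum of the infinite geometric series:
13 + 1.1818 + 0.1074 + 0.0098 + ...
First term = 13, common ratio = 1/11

For |r| < 1, S = a / (1 - r)
S = 13 / (1 - (1/11))
S = 13 / (10/11)
S = 143/10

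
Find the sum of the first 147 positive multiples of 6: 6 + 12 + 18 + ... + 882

Factor out 6: = 6(1 + 2 + ... + 147) = 6 × n(n+1)/2
= 6 × 147×148/2
= 6 × 10878
= 65268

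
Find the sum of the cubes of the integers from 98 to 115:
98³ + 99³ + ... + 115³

Use ∑_{k=1}^{n} k³ = [n(n+1)/2]², then subtract the first 97 terms.
∑_{k=1}^{115} k³ = [115×116/2]² = 6670² = 44488900
∑_{k=1}^{97} k³ = [97×98/2]² = 4753² = 22591009
∑_{k=98}^{115} k³ = 44488900 - 22591009 = 21897891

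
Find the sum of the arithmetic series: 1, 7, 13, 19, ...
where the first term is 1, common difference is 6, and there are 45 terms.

Sₙ = n/2 × (first + last)
Last term = a + (n-1)d = 1 + (45-1)×6 = 265
S_45 = 45/2 × (1 + 265)
S_45 = 45/2 × 266 = 5985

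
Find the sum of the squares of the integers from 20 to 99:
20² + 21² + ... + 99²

Use ∑_{k=1}^{n} k² = n(n+1)(2n+1)/6, then subtract the first 19 terms.
∑_{k=1}^{99} k² = 99×100×199/6 = 328350
∑_{k=1}^{19} k² = 19×20×39/6 = 2470
∑_{k=20}^{99} k² = 328350 - 2470 = 325880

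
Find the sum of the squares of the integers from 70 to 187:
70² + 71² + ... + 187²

Use ∑_{k=1}^{n} k² = n(n+1)(2n+1)/6, then subtract the first 69 terms.
∑_{k=1}^{187} k² = 187×188×375/6 = 2197250
∑_{k=1}^{69} k² = 69×70×139/6 = 111895
∑_{k=70}^{187} k² = 2197250 - 111895 = 2085355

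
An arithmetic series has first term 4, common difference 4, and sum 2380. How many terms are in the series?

Using S = n/2 × [2a + (n-1)d]
2380 = n/2 × [2(4) + (n-1)(4)]
2380 = n/2 × [8 + 4n - 4]
4760 = n × [4 + 4n]
4n² + (4)n - 4760 = 0
Discriminant: Δ = (4)² - 4(4)(-4760) = 16 + 76160 = 76176
√Δ = 276
n = [-(4) + √Δ] / (2·4) = (-4 + 276) / 8 = 272 / 8 = 34
(The negative root is discarded since n must be a positive integer.)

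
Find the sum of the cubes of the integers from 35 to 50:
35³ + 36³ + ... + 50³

Use ∑_{k=1}^{n} k³ = [n(n+1)/2]², then subtract the first 34 terms.
∑_{k=1}^{50} k³ = [50×51/2]² = 1275² = 1625625
∑_{k=1}^{34} k³ = [34×35/2]² = 595² = 354025
∑_{k=35}^{50} k³ = 1625625 - 354025 = 1271600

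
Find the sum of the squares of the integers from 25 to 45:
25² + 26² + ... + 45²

Use ∑_{k=1}^{n} k² = n(n+1)(2n+1)/6, then subtract the first 24 terms.
∑_{k=1}^{45} k² = 45×46×91/6 = 31395
∑_{k=1}^{24} k² = 24×25×49/6 = 4900
∑_{k=25}^{45} k² = 31395 - 4900 = 26495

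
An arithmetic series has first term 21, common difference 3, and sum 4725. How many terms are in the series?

Using S = n/2 × [2a + (n-1)d]
4725 = n/2 × [2(21) + (n-1)(3)]
4725 = n/2 × [42 + 3n - 3]
9450 = n × [39 + 3n]
3n² + (39)n - 9450 = 0
Discriminant: Δ = (39)² - 4(3)(-9450) = 1521 + 113400 = 114921
√Δ = 339
n = [-(39) + √Δ] / (2·3) = (-39 + 339) / 6 = 300 / 6 = 50
(The negative root is discarded since n must be a positive integer.)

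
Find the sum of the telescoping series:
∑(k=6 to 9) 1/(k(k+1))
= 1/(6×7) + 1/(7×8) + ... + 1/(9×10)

Partial fractions: 1/(k(k+1)) = 1/k - 1/(k+1)
The series telescopes:
= (1/6 - 1/7) + (1/7 - 1/8) + ... + (1/9 - 1/10)
= 1/6 - 1/10
= 1/15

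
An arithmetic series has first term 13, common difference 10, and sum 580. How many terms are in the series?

Using S = n/2 × [2a + (n-1)d]
580 = n/2 × [2(13) + (n-1)(10)]
580 = n/2 × [26 + 10n - 10]
1160 = n × [16 + 10n]
10n² + (16)n - 1160 = 0
Discriminant: Δ = (16)² - 4(10)(-1160) = 256 + 46400 = 46656
√Δ = 216
n = [-(16) + √Δ] / (2·10) = (-16 + 216) / 20 = 200 / 20 = 10
(The negative root is discarded since n must be a positive integer.)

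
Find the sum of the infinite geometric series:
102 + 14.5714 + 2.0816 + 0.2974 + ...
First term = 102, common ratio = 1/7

For |r| < 1, S = a / (1 - r)
S = 102 / (1 - (1/7))
S = 102 / (6/7)
S = 119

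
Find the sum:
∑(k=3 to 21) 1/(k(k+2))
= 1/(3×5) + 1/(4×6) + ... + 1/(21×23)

Partial fractions: 1/(k(k+2)) = (1/2)[1/k - 1/(k+2)]
Telescoping leaves the first two and last two terms:
= (1/2)[1/3 + 1/4 - 1/22 - 1/23]
= 1501/6072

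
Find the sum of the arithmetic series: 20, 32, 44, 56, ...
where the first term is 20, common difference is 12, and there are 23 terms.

Sₙ = n/2 × (first + last)
Last term = a + (n-1)d = 20 + (23-1)×12 = 284
S_23 = 23/2 × (20 + 284)
S_23 = 23/2 × 304 = 3496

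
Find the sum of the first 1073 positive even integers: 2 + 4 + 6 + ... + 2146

Sum of first n even numbers = n(n+1)
= 1073×1074
= 1152402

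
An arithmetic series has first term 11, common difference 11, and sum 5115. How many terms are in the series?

Using S = n/2 × [2a + (n-1)d]
5115 = n/2 × [2(11) + (n-1)(11)]
5115 = n/2 × [22 + 11n - 11]
10230 = n × [11 + 11n]
11n² + (11)n - 10230 = 0
Discriminant: Δ = (11)² - 4(11)(-10230) = 121 + 450120 = 450241
√Δ = 671
n = [-(11) + √Δ] / (2·11) = (-11 + 671) / 22 = 660 / 22 = 30
(The negative root is discarded since n must be a positive integer.)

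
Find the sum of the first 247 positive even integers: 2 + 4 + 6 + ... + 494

Sum of first n even numbers = n(n+1)
= 247×248
= 61256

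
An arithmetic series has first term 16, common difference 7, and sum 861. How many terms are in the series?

Using S = n/2 × [2a + (n-1)d]
861 = n/2 × [2(16) + (n-1)(7)]
861 = n/2 × [32 + 7n - 7]
1722 = n × [25 + 7n]
7n² + (25)n - 1722 = 0
Discriminant: Δ = (25)² - 4(7)(-1722) = 625 + 48216 = 48841
√Δ = 221
n = [-(25) + √Δ] / (2·7) = (-25 + 221) / 14 = 196 / 14 = 14
(The negative root is discarded since n must be a positive integer.)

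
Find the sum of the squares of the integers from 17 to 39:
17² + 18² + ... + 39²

Use ∑_{k=1}^{n} k² = n(n+1)(2n+1)/6, then subtract the first 16 terms.
∑_{k=1}^{39} k² = 39×40×79/6 = 20540
∑_{k=1}^{16} k² = 16×17×33/6 = 1496
∑_{k=17}^{39} k² = 20540 - 1496 = 19044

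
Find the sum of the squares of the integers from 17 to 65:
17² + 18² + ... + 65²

Use ∑_{k=1}^{n} k² = n(n+1)(2n+1)/6, then subtract the first 16 terms.
∑_{k=1}^{65} k² = 65×66×131/6 = 93665
∑_{k=1}^{16} k² = 16×17×33/6 = 1496
∑_{k=17}^{65} k² = 93665 - 1496 = 92169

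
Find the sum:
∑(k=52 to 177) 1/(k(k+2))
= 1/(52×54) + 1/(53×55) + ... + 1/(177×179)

Partial fractions: 1/(k(k+2)) = (1/2)[1/k - 1/(k+2)]
Telescoping leaves the first two and last two terms:
= (1/2)[1/52 + 1/53 - 1/178 - 1/179]
= 1180809/87811672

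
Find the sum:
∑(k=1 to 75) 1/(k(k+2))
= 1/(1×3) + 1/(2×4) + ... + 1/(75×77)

Partial fractions: 1/(k(k+2)) = (1/2)[1/k - 1/(k+2)]
Telescoping leaves the first two and last two terms:
= (1/2)[1/1 + 1/2 - 1/76 - 1/77]
= 8625/11704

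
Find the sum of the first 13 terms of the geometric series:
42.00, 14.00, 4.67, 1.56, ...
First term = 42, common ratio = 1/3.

Sₙ = a(1 - rⁿ) / (1 - r)
S_13 = 42(1 - (1/3)^13) / (1 - (1/3))
S_13 = 42(1 - (1/1594323)) / (2/3)
S_13 = 11160254/177147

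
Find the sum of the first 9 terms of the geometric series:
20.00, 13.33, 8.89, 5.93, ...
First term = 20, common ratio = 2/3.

Sₙ = a(1 - rⁿ) / (1 - r)
S_9 = 20(1 - (2/3)^9) / (1 - (2/3))
S_9 = 20(1 - (512/19683)) / (1/3)
S_9 = 383420/6561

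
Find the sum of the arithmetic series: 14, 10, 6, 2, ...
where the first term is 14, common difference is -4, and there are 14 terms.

Sₙ = n/2 × (first + last)
Last term = a + (n-1)d = 14 + (14-1)×(-4) = -38
S_14 = 14/2 × (14 + (-38))
S_14 = 14/2 × (-24) = -168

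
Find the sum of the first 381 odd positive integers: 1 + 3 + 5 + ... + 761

Sum of first n odd numbers = n²
= 381²
= 145161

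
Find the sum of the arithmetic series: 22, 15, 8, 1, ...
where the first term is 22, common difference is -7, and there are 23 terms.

Sₙ = n/2 × (first + last)
Last term = a + (n-1)d = 22 + (23-1)×(-7) = -132
S_23 = 23/2 × (22 + (-132))
S_23 = 23/2 × (-110) = -1265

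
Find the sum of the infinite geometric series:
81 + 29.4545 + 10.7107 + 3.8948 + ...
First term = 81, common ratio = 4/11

For |r| < 1, S = a / (1 - r)
S = 81 / (1 - (4/11))
S = 81 / (7/11)
S = 891/7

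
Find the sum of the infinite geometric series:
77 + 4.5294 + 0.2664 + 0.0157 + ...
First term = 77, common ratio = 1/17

For |r| < 1, S = a / (1 - r)
S = 77 / (1 - (1/17))
S = 77 / (16/17)
S = 1309/16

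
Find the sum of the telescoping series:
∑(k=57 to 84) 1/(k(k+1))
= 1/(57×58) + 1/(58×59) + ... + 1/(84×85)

Partial fractions: 1/(k(k+1)) = 1/k - 1/(k+1)
The series telescopes:
= (1/57 - 1/58) + (1/58 - 1/59) + ... + (1/84 - 1/85)
= 1/57 - 1/85
= 28/4845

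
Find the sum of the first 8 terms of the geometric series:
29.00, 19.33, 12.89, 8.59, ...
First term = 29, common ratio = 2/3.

Sₙ = a(1 - rⁿ) / (1 - r)
S_8 = 29(1 - (2/3)^8) / (1 - (2/3))
S_8 = 29(1 - (256/6561)) / (1/3)
S_8 = 182845/2187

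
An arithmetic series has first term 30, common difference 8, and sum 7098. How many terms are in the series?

Using S = n/2 × [2a + (n-1)d]
7098 = n/2 × [2(30) + (n-1)(8)]
7098 = n/2 × [60 + 8n - 8]
14196 = n × [52 + 8n]
8n² + (52)n - 14196 = 0
Discriminant: Δ = (52)² - 4(8)(-14196) = 2704 + 454272 = 456976
√Δ = 676
n = [-(52) + √Δ] / (2·8) = (-52 + 676) / 16 = 624 / 16 = 39
(The negative root is discarded since n must be a positive integer.)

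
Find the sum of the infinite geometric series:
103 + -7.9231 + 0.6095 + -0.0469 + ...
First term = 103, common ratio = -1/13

For |r| < 1, S = a / (1 - r)
S = 103 / (1 - (-1/13))
S = 103 / (14/13)
S = 1339/14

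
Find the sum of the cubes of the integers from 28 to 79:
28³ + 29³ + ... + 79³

Use ∑_{k=1}^{n} k³ = [n(n+1)/2]², then subtract the first 27 terms.
∑_{k=1}^{79} k³ = [79×80/2]² = 3160² = 9985600
∑_{k=1}^{27} k³ = [27×28/2]² = 378² = 142884
∑_{k=28}^{79} k³ = 9985600 - 142884 = 9842716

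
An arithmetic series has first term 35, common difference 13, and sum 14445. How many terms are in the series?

Using S = n/2 × [2a + (n-1)d]
14445 = n/2 × [2(35) + (n-1)(13)]
14445 = n/2 × [70 + 13n - 13]
28890 = n × [57 + 13n]
13n² + (57)n - 28890 = 0
Discriminant: Δ = (57)² - 4(13)(-28890) = 3249 + 1502280 = 1505529
√Δ = 1227
n = [-(57) + √Δ] / (2·13) = (-57 + 1227) / 26 = 1170 / 26 = 45
(The negative root is discarded since n must be a positive integer.)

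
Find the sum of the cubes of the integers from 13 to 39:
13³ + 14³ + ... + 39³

Use ∑_{k=1}^{n} k³ = [n(n+1)/2]², then subtract the first 12 terms.
∑_{k=1}^{39} k³ = [39×40/2]² = 780² = 608400
∑_{k=1}^{12} k³ = [12×13/2]² = 78² = 6084
∑_{k=13}^{39} k³ = 608400 - 6084 = 602316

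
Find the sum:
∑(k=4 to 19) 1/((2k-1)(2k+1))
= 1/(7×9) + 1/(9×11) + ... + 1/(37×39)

Partial fractions: 1/((2k-1)(2k+1)) = (1/2)[1/(2k-1) - 1/(2k+1)]
The series telescopes:
= (1/2)[1/7 - 1/39]
= 16/273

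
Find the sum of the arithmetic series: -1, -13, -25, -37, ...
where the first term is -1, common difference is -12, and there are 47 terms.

Sₙ = n/2 × (first + last)
Last term = a + (n-1)d = -1 + (47-1)×(-12) = -553
S_47 = 47/2 × (-1 + (-553))
S_47 = 47/2 × (-554) = -13019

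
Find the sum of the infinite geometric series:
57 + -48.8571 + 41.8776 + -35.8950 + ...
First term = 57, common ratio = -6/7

For |r| < 1, S = a / (1 - r)
S = 57 / (1 - (-6/7))
S = 57 / (13/7)
S = 399/13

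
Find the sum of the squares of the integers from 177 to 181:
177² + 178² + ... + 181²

Use ∑_{k=1}^{n} k² = n(n+1)(2n+1)/6, then subtract the first 176 terms.
∑_{k=1}^{181} k² = 181×182×363/6 = 1992991
∑_{k=1}^{176} k² = 176×177×353/6 = 1832776
∑_{k=177}^{181} k² = 1992991 - 1832776 = 160215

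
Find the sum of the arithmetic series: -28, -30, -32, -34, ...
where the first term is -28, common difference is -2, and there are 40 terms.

Sₙ = n/2 × (first + last)
Last term = a + (n-1)d = -28 + (40-1)×(-2) = -106
S_40 = 40/2 × (-28 + (-106))
S_40 = 40/2 × (-134) = -2680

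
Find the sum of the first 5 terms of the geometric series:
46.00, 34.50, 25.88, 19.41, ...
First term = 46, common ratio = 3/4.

Sₙ = a(1 - rⁿ) / (1 - r)
S_5 = 46(1 - (3/4)^5) / (1 - (3/4))
S_5 = 46(1 - (243/1024)) / (1/4)
S_5 = 17963/128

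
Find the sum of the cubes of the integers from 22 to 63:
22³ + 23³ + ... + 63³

Use ∑_{k=1}^{n} k³ = [n(n+1)/2]², then subtract the first 21 terms.
∑_{k=1}^{63} k³ = [63×64/2]² = 2016² = 4064256
∑_{k=1}^{21} k³ = [21×22/2]² = 231² = 53361
∑_{k=22}^{63} k³ = 4064256 - 53361 = 4010895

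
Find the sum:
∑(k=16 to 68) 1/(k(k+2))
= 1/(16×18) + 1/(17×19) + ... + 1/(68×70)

Partial fractions: 1/(k(k+2)) = (1/2)[1/k - 1/(k+2)]
Telescoping leaves the first two and last two terms:
= (1/2)[1/16 + 1/17 - 1/69 - 1/70]
= 60791/1313760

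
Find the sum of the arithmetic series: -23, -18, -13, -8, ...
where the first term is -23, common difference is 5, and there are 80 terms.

Sₙ = n/2 × (first + last)
Last term = a + (n-1)d = -23 + (80-1)×5 = 372
S_80 = 80/2 × (-23 + 372)
S_80 = 80/2 × 349 = 13960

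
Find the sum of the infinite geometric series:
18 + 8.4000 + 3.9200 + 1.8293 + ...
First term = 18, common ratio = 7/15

For |r| < 1, S = a / (1 - r)
S = 18 / (1 - (7/15))
S = 18 / (8/15)
S = 135/4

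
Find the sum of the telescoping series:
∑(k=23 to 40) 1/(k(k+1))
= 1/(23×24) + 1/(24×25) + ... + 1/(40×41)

Partial fractions: 1/(k(k+1)) = 1/k - 1/(k+1)
The series telescopes:
= (1/23 - 1/24) + (1/24 - 1/25) + ... + (1/40 - 1/41)
= 1/23 - 1/41
= 18/943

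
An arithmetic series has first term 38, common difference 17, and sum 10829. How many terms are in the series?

Using S = n/2 × [2a + (n-1)d]
10829 = n/2 × [2(38) + (n-1)(17)]
10829 = n/2 × [76 + 17n - 17]
21658 = n × [59 + 17n]
17n² + (59)n - 21658 = 0
Discriminant: Δ = (59)² - 4(17)(-21658) = 3481 + 1472744 = 1476225
√Δ = 1215
n = [-(59) + √Δ] / (2·17) = (-59 + 1215) / 34 = 1156 / 34 = 34
(The negative root is discarded since n must be a positive integer.)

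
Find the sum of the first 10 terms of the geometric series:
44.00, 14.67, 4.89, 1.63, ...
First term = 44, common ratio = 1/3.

Sₙ = a(1 - rⁿ) / (1 - r)
S_10 = 44(1 - (1/3)^10) / (1 - (1/3))
S_10 = 44(1 - (1/59049)) / (2/3)
S_10 = 1299056/19683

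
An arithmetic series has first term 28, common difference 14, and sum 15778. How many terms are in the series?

Using S = n/2 × [2a + (n-1)d]
15778 = n/2 × [2(28) + (n-1)(14)]
15778 = n/2 × [56 + 14n - 14]
31556 = n × [42 + 14n]
14n² + (42)n - 31556 = 0
Discriminant: Δ = (42)² - 4(14)(-31556) = 1764 + 1767136 = 1768900
√Δ = 1330
n = [-(42) + √Δ] / (2·14) = (-42 + 1330) / 28 = 1288 / 28 = 46
(The negative root is discarded since n must be a positive integer.)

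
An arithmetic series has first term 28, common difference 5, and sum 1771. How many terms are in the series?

Using S = n/2 × [2a + (n-1)d]
1771 = n/2 × [2(28) + (n-1)(5)]
1771 = n/2 × [56 + 5n - 5]
3542 = n × [51 + 5n]
5n² + (51)n - 3542 = 0
Discriminant: Δ = (51)² - 4(5)(-3542) = 2601 + 70840 = 73441
√Δ = 271
n = [-(51) + √Δ] / (2·5) = (-51 + 271) / 10 = 220 / 10 = 22
(The negative root is discarded since n must be a positive integer.)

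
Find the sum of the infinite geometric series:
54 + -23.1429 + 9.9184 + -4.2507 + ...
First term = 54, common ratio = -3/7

For |r| < 1, S = a / (1 - r)
S = 54 / (1 - (-3/7))
S = 54 / (10/7)
S = 189/5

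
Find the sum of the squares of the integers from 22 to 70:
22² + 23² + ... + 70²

Use ∑_{k=1}^{n} k² = n(n+1)(2n+1)/6, then subtract the first 21 terms.
∑_{k=1}^{70} k² = 70×71×141/6 = 116795
∑_{k=1}^{21} k² = 21×22×43/6 = 3311
∑_{k=22}^{70} k² = 116795 - 3311 = 113484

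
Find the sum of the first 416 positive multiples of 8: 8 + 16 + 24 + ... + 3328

Factor out 8: = 8(1 + 2 + ... + 416) = 8 × n(n+1)/2
= 8 × 416×417/2
= 8 × 86736
= 693888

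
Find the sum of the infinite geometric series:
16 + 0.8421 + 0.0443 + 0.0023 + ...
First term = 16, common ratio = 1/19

For |r| < 1, S = a / (1 - r)
S = 16 / (1 - (1/19))
S = 16 / (18/19)
S = 152/9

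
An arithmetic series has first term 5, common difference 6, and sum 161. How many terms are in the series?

Using S = n/2 × [2a + (n-1)d]
161 = n/2 × [2(5) + (n-1)(6)]
161 = n/2 × [10 + 6n - 6]
322 = n × [4 + 6n]
6n² + (4)n - 322 = 0
Discriminant: Δ = (4)² - 4(6)(-322) = 16 + 7728 = 7744
√Δ = 88
n = [-(4) + √Δ] / (2·6) = (-4 + 88) / 12 = 84 / 12 = 7
(The negative root is discarded since n must be a positive integer.)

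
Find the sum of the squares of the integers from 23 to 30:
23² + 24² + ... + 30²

Use ∑_{k=1}^{n} k² = n(n+1)(2n+1)/6, then subtract the first 22 terms.
∑_{k=1}^{30} k² = 30×31×61/6 = 9455
∑_{k=1}^{22} k² = 22×23×45/6 = 3795
∑_{k=23}^{30} k² = 9455 - 3795 = 5660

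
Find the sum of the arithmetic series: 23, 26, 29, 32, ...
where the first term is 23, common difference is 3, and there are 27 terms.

Sₙ = n/2 × (first + last)
Last term = a + (n-1)d = 23 + (27-1)×3 = 101
S_27 = 27/2 × (23 + 101)
S_27 = 27/2 × 124 = 1674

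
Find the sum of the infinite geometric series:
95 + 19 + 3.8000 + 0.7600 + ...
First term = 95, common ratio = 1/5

For |r| < 1, S = a / (1 - r)
S = 95 / (1 - (1/5))
S = 95 / (4/5)
S = 475/4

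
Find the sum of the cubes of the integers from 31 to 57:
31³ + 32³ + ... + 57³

Use ∑_{k=1}^{n} k³ = [n(n+1)/2]², then subtract the first 30 terms.
∑_{k=1}^{57} k³ = [57×58/2]² = 1653² = 2732409
∑_{k=1}^{30} k³ = [30×31/2]² = 465² = 216225
∑_{k=31}^{57} k³ = 2732409 - 216225 = 2516184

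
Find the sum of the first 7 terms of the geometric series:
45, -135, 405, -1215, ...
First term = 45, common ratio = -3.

Sₙ = a(1 - rⁿ) / (1 - r)
S_7 = 45(1 - (-3)^7) / (1 - (-3))
S_7 = 45(1 - (-2187)) / (4)
S_7 = 24615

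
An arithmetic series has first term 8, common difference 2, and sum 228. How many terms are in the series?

Using S = n/2 × [2a + (n-1)d]
228 = n/2 × [2(8) + (n-1)(2)]
228 = n/2 × [16 + 2n - 2]
456 = n × [14 + 2n]
2n² + (14)n - 456 = 0
Discriminant: Δ = (14)² - 4(2)(-456) = 196 + 3648 = 3844
√Δ = 62
n = [-(14) + √Δ] / (2·2) = (-14 + 62) / 4 = 48 / 4 = 12
(The negative root is discarded since n must be a positive integer.)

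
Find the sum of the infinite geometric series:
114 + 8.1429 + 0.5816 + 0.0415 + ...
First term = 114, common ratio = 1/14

For |r| < 1, S = a / (1 - r)
S = 114 / (1 - (1/14))
S = 114 / (13/14)
S = 1596/13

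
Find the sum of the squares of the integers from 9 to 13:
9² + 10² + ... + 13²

Use ∑_{k=1}^{n} k² = n(n+1)(2n+1)/6, then subtract the first 8 terms.
∑_{k=1}^{13} k² = 13×14×27/6 = 819
∑_{k=1}^{8} k² = 8×9×17/6 = 204
∑_{k=9}^{13} k² = 819 - 204 = 615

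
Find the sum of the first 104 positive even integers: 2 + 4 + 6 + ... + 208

Sum of first n even numbers = n(n+1)
= 104×105
= 10920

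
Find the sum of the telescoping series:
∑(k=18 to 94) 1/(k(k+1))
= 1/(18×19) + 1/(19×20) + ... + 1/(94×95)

Partial fractions: 1/(k(k+1)) = 1/k - 1/(k+1)
The series telescopes:
= (1/18 - 1/19) + (1/19 - 1/20) + ... + (1/94 - 1/95)
= 1/18 - 1/95
= 77/1710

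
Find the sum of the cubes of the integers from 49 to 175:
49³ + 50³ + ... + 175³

Use ∑_{k=1}^{n} k³ = [n(n+1)/2]², then subtract the first 48 terms.
∑_{k=1}^{175} k³ = [175×176/2]² = 15400² = 237160000
∑_{k=1}^{48} k³ = [48×49/2]² = 1176² = 1382976
∑_{k=49}^{175} k³ = 237160000 - 1382976 = 235777024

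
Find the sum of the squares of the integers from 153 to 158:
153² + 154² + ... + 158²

Use ∑_{k=1}^{n} k² = n(n+1)(2n+1)/6, then subtract the first 152 terms.
∑_{k=1}^{158} k² = 158×159×317/6 = 1327279
∑_{k=1}^{152} k² = 152×153×305/6 = 1182180
∑_{k=153}^{158} k² = 1327279 - 1182180 = 145099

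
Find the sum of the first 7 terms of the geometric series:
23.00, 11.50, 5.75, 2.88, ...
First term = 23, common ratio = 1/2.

Sₙ = a(1 - rⁿ) / (1 - r)
S_7 = 23(1 - (1/2)^7) / (1 - (1/2))
S_7 = 23(1 - (1/128)) / (1/2)
S_7 = 2921/64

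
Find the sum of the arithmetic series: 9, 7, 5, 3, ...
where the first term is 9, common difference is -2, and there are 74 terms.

Sₙ = n/2 × (first + last)
Last term = a + (n-1)d = 9 + (74-1)×(-2) = -137
S_74 = 74/2 × (9 + (-137))
S_74 = 74/2 × (-128) = -4736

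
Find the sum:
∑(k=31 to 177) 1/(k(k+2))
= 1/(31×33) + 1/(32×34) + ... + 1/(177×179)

Partial fractions: 1/(k(k+2)) = (1/2)[1/k - 1/(k+2)]
Telescoping leaves the first two and last two terms:
= (1/2)[1/31 + 1/32 - 1/178 - 1/179]
= 826581/31607104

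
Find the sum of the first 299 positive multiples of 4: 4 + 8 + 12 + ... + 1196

Factor out 4: = 4(1 + 2 + ... + 299) = 4 × n(n+1)/2
= 4 × 299×300/2
= 4 × 44850
= 179400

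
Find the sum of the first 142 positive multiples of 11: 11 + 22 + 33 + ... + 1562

Factor out 11: = 11(1 + 2 + ... + 142) = 11 × n(n+1)/2
= 11 × 142×143/2
= 11 × 10153
= 111683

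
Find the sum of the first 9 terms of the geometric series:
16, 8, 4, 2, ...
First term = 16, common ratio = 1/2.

Sₙ = a(1 - rⁿ) / (1 - r)
S_9 = 16(1 - (1/2)^9) / (1 - (1/2))
S_9 = 16(1 - (1/512)) / (1/2)
S_9 = 511/16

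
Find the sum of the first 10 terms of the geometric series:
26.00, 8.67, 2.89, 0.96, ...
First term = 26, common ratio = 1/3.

Sₙ = a(1 - rⁿ) / (1 - r)
S_10 = 26(1 - (1/3)^10) / (1 - (1/3))
S_10 = 26(1 - (1/59049)) / (2/3)
S_10 = 767624/19683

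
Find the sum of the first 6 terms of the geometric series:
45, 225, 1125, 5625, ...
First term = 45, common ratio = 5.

Sₙ = a(1 - rⁿ) / (1 - r)
S_6 = 45(1 - 5^6) / (1 - 5)
S_6 = 45(1 - 15625) / (-4)
S_6 = 175770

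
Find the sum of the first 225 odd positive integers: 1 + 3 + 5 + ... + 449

Sum of first n odd numbers = n²
= 225²
= 50625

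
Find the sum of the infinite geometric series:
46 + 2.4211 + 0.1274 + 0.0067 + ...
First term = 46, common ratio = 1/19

For |r| < 1, S = a / (1 - r)
S = 46 / (1 - (1/19))
S = 46 / (18/19)
S = 437/9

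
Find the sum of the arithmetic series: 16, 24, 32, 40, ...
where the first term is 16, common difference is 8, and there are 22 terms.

Sₙ = n/2 × (first + last)
Last term = a + (n-1)d = 16 + (22-1)×8 = 184
S_22 = 22/2 × (16 + 184)
S_22 = 22/2 × 200 = 2200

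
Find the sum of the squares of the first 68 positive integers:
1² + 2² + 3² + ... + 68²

Formula: ∑k² = n(n+1)(2n+1)/6
= 68×69×137/6
= 642804/6
= 107134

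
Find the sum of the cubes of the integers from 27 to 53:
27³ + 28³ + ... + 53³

Use ∑_{k=1}^{n} k³ = [n(n+1)/2]², then subtract the first 26 terms.
∑_{k=1}^{53} k³ = [53×54/2]² = 1431² = 2047761
∑_{k=1}^{26} k³ = [26×27/2]² = 351² = 123201
∑_{k=27}^{53} k³ = 2047761 - 123201 = 1924560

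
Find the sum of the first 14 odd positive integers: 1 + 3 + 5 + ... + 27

Sum of first n odd numbers = n²
= 14²
= 196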